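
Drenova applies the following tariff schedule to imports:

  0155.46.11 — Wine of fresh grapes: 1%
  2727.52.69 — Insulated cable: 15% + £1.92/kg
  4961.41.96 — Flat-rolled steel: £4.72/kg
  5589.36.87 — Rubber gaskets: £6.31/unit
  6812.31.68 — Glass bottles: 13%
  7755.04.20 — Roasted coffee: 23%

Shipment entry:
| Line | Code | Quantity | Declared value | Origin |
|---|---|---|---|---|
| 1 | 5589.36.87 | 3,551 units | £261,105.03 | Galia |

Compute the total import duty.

Line 1 (5589.36.87, Galia, 3,551 units, £261,105.03):
Base rate for 5589.36.87 is £6.31/unit.
Duty = 3,551 × £6.31 = £22,406.81.

£22,406.81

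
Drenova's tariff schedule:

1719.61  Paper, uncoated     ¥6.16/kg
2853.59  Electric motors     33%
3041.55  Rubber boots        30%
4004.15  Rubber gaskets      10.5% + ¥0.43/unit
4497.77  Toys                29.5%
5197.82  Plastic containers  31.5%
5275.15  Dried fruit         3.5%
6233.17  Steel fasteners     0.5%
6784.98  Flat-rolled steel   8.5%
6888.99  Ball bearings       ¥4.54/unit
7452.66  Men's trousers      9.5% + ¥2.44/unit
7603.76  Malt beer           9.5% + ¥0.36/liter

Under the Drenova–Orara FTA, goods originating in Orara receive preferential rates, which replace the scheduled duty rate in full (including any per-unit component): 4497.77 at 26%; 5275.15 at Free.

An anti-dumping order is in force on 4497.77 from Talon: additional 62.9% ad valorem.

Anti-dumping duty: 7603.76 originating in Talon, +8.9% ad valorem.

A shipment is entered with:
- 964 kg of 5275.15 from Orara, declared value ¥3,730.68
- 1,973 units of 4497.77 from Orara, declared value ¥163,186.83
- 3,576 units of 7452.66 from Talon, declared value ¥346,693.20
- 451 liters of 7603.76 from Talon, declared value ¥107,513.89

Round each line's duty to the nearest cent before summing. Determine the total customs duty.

¥104,034.79

Line 1 (5275.15, Orara, 964 kg, ¥3,730.68):
Base rate for 5275.15 is 3.5%.
Origin Orara qualifies under the Drenova–Orara agreement and 5275.15 is covered: preferential rate Free applies instead.
Duty = ¥3,730.68 × 0% = ¥0.00.
Line 2 (4497.77, Orara, 1,973 units, ¥163,186.83):
Base rate for 4497.77 is 29.5%.
Origin Orara qualifies under the Drenova–Orara agreement and 4497.77 is covered: preferential rate 26% applies instead.
The additional-duty order on 4497.77 targets Talon, not Orara; it does not apply.
Duty = ¥163,186.83 × 26% = ¥42,428.58.
Line 3 (7452.66, Talon, 3,576 units, ¥346,693.20):
Base rate for 7452.66 is 9.5% + ¥2.44/unit.
Duty = ¥346,693.20 × 9.5% + 3,576 × ¥2.44 = ¥41,661.29.
Line 4 (7603.76, Talon, 451 liters, ¥107,513.89):
Base rate for 7603.76 is 9.5% + ¥0.36/liter.
Additional duty on 7603.76 from Talon: +8.9%. Applied ad valorem rate: 9.5% + 8.9% = 18.4%.
Duty = ¥107,513.89 × 18.4% + 451 × ¥0.36 = ¥19,944.92.
Total = ¥0.00 + ¥42,428.58 + ¥41,661.29 + ¥19,944.92 = ¥104,034.79.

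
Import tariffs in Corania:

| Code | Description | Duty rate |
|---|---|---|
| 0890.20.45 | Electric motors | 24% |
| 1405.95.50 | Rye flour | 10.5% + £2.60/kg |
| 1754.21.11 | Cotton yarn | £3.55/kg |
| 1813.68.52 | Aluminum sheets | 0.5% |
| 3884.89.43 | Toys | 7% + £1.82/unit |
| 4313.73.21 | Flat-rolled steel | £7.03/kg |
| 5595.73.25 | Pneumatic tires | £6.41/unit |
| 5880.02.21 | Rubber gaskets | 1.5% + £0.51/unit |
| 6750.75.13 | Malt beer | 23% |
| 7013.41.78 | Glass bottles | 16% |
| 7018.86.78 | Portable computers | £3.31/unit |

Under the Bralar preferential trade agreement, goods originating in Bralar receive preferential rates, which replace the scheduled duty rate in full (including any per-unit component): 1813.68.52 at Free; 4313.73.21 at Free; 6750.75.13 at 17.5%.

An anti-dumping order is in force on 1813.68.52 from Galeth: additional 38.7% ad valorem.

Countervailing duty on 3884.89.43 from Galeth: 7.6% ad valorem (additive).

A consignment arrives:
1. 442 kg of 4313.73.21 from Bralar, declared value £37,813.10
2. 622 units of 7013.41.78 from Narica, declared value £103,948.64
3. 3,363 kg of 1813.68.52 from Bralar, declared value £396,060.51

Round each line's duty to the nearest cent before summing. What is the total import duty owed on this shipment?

£16,631.78

Line 1 (4313.73.21, Bralar, 442 kg, £37,813.10):
Base rate for 4313.73.21 is £7.03/kg.
Origin Bralar qualifies under the Corania–Bralar agreement and 4313.73.21 is covered: preferential rate Free applies instead.
Duty = £37,813.10 × 0% = £0.00.
Line 2 (7013.41.78, Narica, 622 units, £103,948.64):
Base rate for 7013.41.78 is 16%.
Duty = £103,948.64 × 16% = £16,631.78.
Line 3 (1813.68.52, Bralar, 3,363 kg, £396,060.51):
Base rate for 1813.68.52 is 0.5%.
Origin Bralar qualifies under the Corania–Bralar agreement and 1813.68.52 is covered: preferential rate Free applies instead.
The additional-duty order on 1813.68.52 targets Galeth, not Bralar; it does not apply.
Duty = £396,060.51 × 0% = £0.00.
Total = £0.00 + £16,631.78 + £0.00 = £16,631.78.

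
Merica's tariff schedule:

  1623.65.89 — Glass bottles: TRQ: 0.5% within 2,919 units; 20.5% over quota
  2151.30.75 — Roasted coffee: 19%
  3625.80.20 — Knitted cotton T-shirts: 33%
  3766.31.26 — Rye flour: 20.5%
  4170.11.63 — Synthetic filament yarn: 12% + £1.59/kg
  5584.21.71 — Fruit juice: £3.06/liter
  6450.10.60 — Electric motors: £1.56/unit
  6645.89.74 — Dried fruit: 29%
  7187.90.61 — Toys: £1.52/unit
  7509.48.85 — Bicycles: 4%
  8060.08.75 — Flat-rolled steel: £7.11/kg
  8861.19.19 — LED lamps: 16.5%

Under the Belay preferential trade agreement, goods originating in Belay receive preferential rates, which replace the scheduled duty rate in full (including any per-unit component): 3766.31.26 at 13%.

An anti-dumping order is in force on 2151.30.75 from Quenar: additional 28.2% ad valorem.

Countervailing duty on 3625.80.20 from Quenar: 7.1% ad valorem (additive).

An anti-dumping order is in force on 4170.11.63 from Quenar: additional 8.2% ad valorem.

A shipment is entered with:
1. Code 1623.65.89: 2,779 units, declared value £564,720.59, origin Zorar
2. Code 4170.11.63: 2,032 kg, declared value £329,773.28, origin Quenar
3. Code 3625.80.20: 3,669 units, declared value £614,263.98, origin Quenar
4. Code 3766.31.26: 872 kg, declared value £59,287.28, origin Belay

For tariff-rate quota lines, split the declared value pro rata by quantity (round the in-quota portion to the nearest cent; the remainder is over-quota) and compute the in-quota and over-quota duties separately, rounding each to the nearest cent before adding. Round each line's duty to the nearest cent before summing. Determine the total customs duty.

Line 1 (1623.65.89, Zorar, 2,779 units, £564,720.59):
Code 1623.65.89 is under a tariff-rate quota (threshold 2,919 units). Quantity 2,779 units is within the quota, so the in-quota rate 0.5% applies to the full value.
Duty = £564,720.59 × 0.5% = £2,823.60.
Line 2 (4170.11.63, Quenar, 2,032 kg, £329,773.28):
Base rate for 4170.11.63 is 12% + £1.59/kg.
Additional duty on 4170.11.63 from Quenar: +8.2%. Applied ad valorem rate: 12% + 8.2% = 20.2%.
Duty = £329,773.28 × 20.2% + 2,032 × £1.59 = £69,845.08.
Line 3 (3625.80.20, Quenar, 3,669 units, £614,263.98):
Base rate for 3625.80.20 is 33%.
Additional duty on 3625.80.20 from Quenar: +7.1%. Applied ad valorem rate: 33% + 7.1% = 40.1%.
Duty = £614,263.98 × 40.1% = £246,319.86.
Line 4 (3766.31.26, Belay, 872 kg, £59,287.28):
Base rate for 3766.31.26 is 20.5%.
Origin Belay qualifies under the Merica–Belay agreement and 3766.31.26 is covered: preferential rate 13% applies instead.
Duty = £59,287.28 × 13% = £7,707.35.
Total = £2,823.60 + £69,845.08 + £246,319.86 + £7,707.35 = £326,695.89.

£326,695.89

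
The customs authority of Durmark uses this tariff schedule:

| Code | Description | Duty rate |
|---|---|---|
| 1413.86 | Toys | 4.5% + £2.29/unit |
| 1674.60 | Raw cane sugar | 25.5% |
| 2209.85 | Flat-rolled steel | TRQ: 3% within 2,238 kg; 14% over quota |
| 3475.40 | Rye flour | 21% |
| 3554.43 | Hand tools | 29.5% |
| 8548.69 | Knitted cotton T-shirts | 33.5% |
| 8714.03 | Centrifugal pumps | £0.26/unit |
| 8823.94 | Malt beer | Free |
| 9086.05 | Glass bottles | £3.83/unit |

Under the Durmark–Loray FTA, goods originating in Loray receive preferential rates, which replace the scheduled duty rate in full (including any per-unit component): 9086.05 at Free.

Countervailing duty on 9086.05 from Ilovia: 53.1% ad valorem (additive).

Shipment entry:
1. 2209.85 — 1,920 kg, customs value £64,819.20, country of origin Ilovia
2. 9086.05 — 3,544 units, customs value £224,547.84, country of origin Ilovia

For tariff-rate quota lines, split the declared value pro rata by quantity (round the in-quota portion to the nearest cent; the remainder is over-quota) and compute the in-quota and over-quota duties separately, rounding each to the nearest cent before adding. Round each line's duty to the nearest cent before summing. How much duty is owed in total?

£134,753.00

Line 1 (2209.85, Ilovia, 1,920 kg, £64,819.20):
Code 2209.85 is under a tariff-rate quota (threshold 2,238 kg). Quantity 1,920 kg is within the quota, so the in-quota rate 3% applies to the full value.
Duty = £64,819.20 × 3% = £1,944.58.
Line 2 (9086.05, Ilovia, 3,544 units, £224,547.84):
Base rate for 9086.05 is £3.83/unit.
9086.05 has an FTA preferential rate, but origin Ilovia is not Loray; base rate stands.
Additional duty on 9086.05 from Ilovia: +53.1% ad valorem. Applied ad valorem rate = 53.1%.
Duty = £224,547.84 × 53.1% + 3,544 × £3.83 = £132,808.42.
Total = £1,944.58 + £132,808.42 = £134,753.00.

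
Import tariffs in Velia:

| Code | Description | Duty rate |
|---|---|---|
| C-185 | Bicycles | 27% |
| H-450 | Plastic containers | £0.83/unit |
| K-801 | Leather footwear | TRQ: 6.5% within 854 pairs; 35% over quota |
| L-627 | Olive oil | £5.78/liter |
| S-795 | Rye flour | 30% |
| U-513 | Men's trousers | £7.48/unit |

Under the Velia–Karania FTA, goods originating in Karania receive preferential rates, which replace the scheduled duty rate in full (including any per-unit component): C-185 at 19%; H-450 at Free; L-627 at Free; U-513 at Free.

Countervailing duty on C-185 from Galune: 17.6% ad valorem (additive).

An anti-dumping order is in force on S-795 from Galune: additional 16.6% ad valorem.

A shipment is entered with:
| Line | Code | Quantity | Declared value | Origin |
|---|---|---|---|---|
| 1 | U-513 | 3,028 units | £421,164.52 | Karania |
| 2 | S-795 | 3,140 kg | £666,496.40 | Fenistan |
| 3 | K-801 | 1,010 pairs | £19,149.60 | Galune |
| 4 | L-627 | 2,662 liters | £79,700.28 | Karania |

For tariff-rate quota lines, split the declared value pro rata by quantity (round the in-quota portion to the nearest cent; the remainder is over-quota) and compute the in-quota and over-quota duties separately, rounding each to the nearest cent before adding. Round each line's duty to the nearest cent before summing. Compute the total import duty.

Line 1 (U-513, Karania, 3,028 units, £421,164.52):
Base rate for U-513 is £7.48/unit.
Origin Karania qualifies under the Velia–Karania agreement and U-513 is covered: preferential rate Free applies instead.
Duty = £421,164.52 × 0% = £0.00.
Line 2 (S-795, Fenistan, 3,140 kg, £666,496.40):
Base rate for S-795 is 30%.
The additional-duty order on S-795 targets Galune, not Fenistan; it does not apply.
Duty = £666,496.40 × 30% = £199,948.92.
Line 3 (K-801, Galune, 1,010 pairs, £19,149.60):
Code K-801 is under a tariff-rate quota (threshold 854 pairs). In-quota: 854 pairs at 6.5%; over-quota: 156 pairs at 35%.
Pro-rata value split: in-quota = £19,149.60 × 854/1,010 = £16,191.84; over-quota = £19,149.60 − £16,191.84 = £2,957.76.
In-quota duty = £16,191.84 × 6.5% = £1,052.47. Over-quota duty = £2,957.76 × 35% = £1,035.22.
Line duty = £1,052.47 + £1,035.22 = £2,087.69.
Line 4 (L-627, Karania, 2,662 liters, £79,700.28):
Base rate for L-627 is £5.78/liter.
Origin Karania qualifies under the Velia–Karania agreement and L-627 is covered: preferential rate Free applies instead.
Duty = £79,700.28 × 0% = £0.00.
Total = £0.00 + £199,948.92 + £2,087.69 + £0.00 = £202,036.61.

£202,036.61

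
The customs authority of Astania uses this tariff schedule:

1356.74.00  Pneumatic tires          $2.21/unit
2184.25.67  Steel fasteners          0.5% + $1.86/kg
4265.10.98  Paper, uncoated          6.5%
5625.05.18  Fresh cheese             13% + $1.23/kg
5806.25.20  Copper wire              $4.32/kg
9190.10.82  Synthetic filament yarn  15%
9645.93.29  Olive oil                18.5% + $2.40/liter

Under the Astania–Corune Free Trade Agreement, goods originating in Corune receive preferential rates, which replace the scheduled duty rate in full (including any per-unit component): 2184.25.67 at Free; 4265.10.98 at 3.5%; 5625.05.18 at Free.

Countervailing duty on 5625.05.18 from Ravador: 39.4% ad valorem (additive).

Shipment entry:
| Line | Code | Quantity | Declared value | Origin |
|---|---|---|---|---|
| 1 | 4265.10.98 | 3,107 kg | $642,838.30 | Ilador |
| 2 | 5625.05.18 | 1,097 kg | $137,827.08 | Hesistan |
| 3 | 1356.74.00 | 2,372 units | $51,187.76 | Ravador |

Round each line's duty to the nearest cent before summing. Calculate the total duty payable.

$66,293.44

Line 1 (4265.10.98, Ilador, 3,107 kg, $642,838.30):
Base rate for 4265.10.98 is 6.5%.
4265.10.98 has an FTA preferential rate, but origin Ilador is not Corune; base rate stands.
Duty = $642,838.30 × 6.5% = $41,784.49.
Line 2 (5625.05.18, Hesistan, 1,097 kg, $137,827.08):
Base rate for 5625.05.18 is 13% + $1.23/kg.
5625.05.18 has an FTA preferential rate, but origin Hesistan is not Corune; base rate stands.
The additional-duty order on 5625.05.18 targets Ravador, not Hesistan; it does not apply.
Duty = $137,827.08 × 13% + 1,097 × $1.23 = $19,266.83.
Line 3 (1356.74.00, Ravador, 2,372 units, $51,187.76):
Base rate for 1356.74.00 is $2.21/unit.
Duty = 2,372 × $2.21 = $5,242.12.
Total = $41,784.49 + $19,266.83 + $5,242.12 = $66,293.44.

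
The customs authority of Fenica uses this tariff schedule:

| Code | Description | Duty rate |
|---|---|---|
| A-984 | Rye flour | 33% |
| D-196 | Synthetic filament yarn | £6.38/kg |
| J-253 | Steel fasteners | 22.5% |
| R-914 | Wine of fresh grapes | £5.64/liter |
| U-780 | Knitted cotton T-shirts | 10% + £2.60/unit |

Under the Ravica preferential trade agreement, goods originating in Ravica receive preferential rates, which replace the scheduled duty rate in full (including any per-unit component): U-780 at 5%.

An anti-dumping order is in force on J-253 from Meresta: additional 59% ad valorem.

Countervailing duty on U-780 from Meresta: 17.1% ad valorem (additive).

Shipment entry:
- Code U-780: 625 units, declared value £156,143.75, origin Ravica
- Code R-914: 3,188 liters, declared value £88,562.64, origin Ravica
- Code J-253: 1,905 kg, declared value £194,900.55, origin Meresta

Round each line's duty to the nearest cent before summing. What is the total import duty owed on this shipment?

£184,631.46

Line 1 (U-780, Ravica, 625 units, £156,143.75):
Base rate for U-780 is 10% + £2.60/unit.
Origin Ravica qualifies under the Fenica–Ravica agreement and U-780 is covered: preferential rate 5% applies instead.
The additional-duty order on U-780 targets Meresta, not Ravica; it does not apply.
Duty = £156,143.75 × 5% = £7,807.19.
Line 2 (R-914, Ravica, 3,188 liters, £88,562.64):
Base rate for R-914 is £5.64/liter.
Origin Ravica is the FTA partner but R-914 is not on the preference list; base rate stands.
Duty = 3,188 × £5.64 = £17,980.32.
Line 3 (J-253, Meresta, 1,905 kg, £194,900.55):
Base rate for J-253 is 22.5%.
Additional duty on J-253 from Meresta: +59%. Applied ad valorem rate: 22.5% + 59% = 81.5%.
Duty = £194,900.55 × 81.5% = £158,843.95.
Total = £7,807.19 + £17,980.32 + £158,843.95 = £184,631.46.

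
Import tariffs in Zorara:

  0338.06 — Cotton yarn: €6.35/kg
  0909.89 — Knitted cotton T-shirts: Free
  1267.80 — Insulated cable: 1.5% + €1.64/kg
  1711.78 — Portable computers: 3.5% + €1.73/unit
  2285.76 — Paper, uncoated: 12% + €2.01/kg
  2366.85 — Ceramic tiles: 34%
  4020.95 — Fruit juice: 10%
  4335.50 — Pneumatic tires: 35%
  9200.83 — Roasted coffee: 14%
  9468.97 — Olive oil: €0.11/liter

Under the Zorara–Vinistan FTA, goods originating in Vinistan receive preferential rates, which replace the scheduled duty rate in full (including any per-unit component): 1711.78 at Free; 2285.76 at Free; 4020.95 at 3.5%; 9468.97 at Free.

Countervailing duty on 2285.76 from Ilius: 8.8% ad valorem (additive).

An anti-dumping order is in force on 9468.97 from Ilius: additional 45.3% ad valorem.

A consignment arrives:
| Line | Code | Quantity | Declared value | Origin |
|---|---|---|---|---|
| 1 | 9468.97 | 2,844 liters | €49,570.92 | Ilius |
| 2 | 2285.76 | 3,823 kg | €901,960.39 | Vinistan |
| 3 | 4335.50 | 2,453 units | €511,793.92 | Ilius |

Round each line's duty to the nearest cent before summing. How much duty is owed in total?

€201,896.34

Line 1 (9468.97, Ilius, 2,844 liters, €49,570.92):
Base rate for 9468.97 is €0.11/liter.
9468.97 has an FTA preferential rate, but origin Ilius is not Vinistan; base rate stands.
Additional duty on 9468.97 from Ilius: +45.3% ad valorem. Applied ad valorem rate = 45.3%.
Duty = €49,570.92 × 45.3% + 2,844 × €0.11 = €22,768.47.
Line 2 (2285.76, Vinistan, 3,823 kg, €901,960.39):
Base rate for 2285.76 is 12% + €2.01/kg.
Origin Vinistan qualifies under the Zorara–Vinistan agreement and 2285.76 is covered: preferential rate Free applies instead.
The additional-duty order on 2285.76 targets Ilius, not Vinistan; it does not apply.
Duty = €901,960.39 × 0% = €0.00.
Line 3 (4335.50, Ilius, 2,453 units, €511,793.92):
Base rate for 4335.50 is 35%.
Duty = €511,793.92 × 35% = €179,127.87.
Total = €22,768.47 + €0.00 + €179,127.87 = €201,896.34.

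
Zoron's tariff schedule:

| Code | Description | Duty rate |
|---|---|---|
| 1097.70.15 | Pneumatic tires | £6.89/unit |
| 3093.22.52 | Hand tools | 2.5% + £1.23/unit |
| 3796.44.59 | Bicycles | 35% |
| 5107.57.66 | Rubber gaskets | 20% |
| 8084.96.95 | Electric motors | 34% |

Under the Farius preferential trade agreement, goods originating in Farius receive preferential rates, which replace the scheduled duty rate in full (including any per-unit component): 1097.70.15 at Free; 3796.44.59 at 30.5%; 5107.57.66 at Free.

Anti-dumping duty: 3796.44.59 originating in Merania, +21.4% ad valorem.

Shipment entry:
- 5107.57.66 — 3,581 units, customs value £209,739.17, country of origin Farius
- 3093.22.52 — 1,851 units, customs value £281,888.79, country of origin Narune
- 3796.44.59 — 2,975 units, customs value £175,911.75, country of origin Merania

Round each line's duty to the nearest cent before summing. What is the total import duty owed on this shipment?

£108,538.18

Line 1 (5107.57.66, Farius, 3,581 units, £209,739.17):
Base rate for 5107.57.66 is 20%.
Origin Farius qualifies under the Zoron–Farius agreement and 5107.57.66 is covered: preferential rate Free applies instead.
Duty = £209,739.17 × 0% = £0.00.
Line 2 (3093.22.52, Narune, 1,851 units, £281,888.79):
Base rate for 3093.22.52 is 2.5% + £1.23/unit.
Duty = £281,888.79 × 2.5% + 1,851 × £1.23 = £9,323.95.
Line 3 (3796.44.59, Merania, 2,975 units, £175,911.75):
Base rate for 3796.44.59 is 35%.
3796.44.59 has an FTA preferential rate, but origin Merania is not Farius; base rate stands.
Additional duty on 3796.44.59 from Merania: +21.4%. Applied ad valorem rate: 35% + 21.4% = 56.4%.
Duty = £175,911.75 × 56.4% = £99,214.23.
Total = £0.00 + £9,323.95 + £99,214.23 = £108,538.18.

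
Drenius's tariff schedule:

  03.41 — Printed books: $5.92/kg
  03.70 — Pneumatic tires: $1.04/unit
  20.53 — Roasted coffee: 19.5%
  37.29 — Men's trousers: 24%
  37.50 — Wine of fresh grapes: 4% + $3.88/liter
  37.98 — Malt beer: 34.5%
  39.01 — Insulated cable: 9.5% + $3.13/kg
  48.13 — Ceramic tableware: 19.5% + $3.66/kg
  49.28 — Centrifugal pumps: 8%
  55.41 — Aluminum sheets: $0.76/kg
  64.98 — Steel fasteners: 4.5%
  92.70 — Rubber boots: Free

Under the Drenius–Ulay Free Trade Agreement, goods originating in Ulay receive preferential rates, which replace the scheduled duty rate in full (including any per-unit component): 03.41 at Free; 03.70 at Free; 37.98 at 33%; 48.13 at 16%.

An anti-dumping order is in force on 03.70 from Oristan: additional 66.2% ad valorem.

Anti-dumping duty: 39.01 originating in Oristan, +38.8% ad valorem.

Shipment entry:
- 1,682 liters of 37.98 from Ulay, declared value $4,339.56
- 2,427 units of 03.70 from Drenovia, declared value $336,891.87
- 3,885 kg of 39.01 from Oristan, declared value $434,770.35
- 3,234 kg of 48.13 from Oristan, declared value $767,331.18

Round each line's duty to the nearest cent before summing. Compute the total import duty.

Line 1 (37.98, Ulay, 1,682 liters, $4,339.56):
Base rate for 37.98 is 34.5%.
Origin Ulay qualifies under the Drenius–Ulay agreement and 37.98 is covered: preferential rate 33% applies instead.
Duty = $4,339.56 × 33% = $1,432.05.
Line 2 (03.70, Drenovia, 2,427 units, $336,891.87):
Base rate for 03.70 is $1.04/unit.
03.70 has an FTA preferential rate, but origin Drenovia is not Ulay; base rate stands.
The additional-duty order on 03.70 targets Oristan, not Drenovia; it does not apply.
Duty = 2,427 × $1.04 = $2,524.08.
Line 3 (39.01, Oristan, 3,885 kg, $434,770.35):
Base rate for 39.01 is 9.5% + $3.13/kg.
Additional duty on 39.01 from Oristan: +38.8%. Applied ad valorem rate: 9.5% + 38.8% = 48.3%.
Duty = $434,770.35 × 48.3% + 3,885 × $3.13 = $222,154.13.
Line 4 (48.13, Oristan, 3,234 kg, $767,331.18):
Base rate for 48.13 is 19.5% + $3.66/kg.
48.13 has an FTA preferential rate, but origin Oristan is not Ulay; base rate stands.
Duty = $767,331.18 × 19.5% + 3,234 × $3.66 = $161,466.02.
Total = $1,432.05 + $2,524.08 + $222,154.13 + $161,466.02 = $387,576.28.

$387,576.28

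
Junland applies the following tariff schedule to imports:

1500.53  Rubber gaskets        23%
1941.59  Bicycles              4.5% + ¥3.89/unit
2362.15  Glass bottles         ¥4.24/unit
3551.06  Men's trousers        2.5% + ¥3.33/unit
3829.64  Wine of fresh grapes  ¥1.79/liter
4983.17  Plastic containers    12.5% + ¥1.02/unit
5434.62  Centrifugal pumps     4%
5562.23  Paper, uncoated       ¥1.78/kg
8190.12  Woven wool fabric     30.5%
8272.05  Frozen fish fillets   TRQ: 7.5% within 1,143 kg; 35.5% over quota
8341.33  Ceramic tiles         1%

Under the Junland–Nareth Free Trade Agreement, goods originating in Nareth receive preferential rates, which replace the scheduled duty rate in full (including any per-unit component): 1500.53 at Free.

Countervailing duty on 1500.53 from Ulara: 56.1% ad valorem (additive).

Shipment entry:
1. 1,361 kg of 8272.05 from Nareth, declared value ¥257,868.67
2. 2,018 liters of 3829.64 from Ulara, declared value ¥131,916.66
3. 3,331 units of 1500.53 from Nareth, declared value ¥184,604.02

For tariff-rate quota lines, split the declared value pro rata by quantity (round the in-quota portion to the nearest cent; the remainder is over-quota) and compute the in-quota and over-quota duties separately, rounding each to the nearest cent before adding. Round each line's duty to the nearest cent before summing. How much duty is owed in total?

¥34,517.62

Line 1 (8272.05, Nareth, 1,361 kg, ¥257,868.67):
Code 8272.05 is under a tariff-rate quota (threshold 1,143 kg). In-quota: 1,143 kg at 7.5%; over-quota: 218 kg at 35.5%.
Pro-rata value split: in-quota = ¥257,868.67 × 1,143/1,361 = ¥216,564.21; over-quota = ¥257,868.67 − ¥216,564.21 = ¥41,304.46.
In-quota duty = ¥216,564.21 × 7.5% = ¥16,242.32. Over-quota duty = ¥41,304.46 × 35.5% = ¥14,663.08.
Line duty = ¥16,242.32 + ¥14,663.08 = ¥30,905.40.
Line 2 (3829.64, Ulara, 2,018 liters, ¥131,916.66):
Base rate for 3829.64 is ¥1.79/liter.
Duty = 2,018 × ¥1.79 = ¥3,612.22.
Line 3 (1500.53, Nareth, 3,331 units, ¥184,604.02):
Base rate for 1500.53 is 23%.
Origin Nareth qualifies under the Junland–Nareth agreement and 1500.53 is covered: preferential rate Free applies instead.
The additional-duty order on 1500.53 targets Ulara, not Nareth; it does not apply.
Duty = ¥184,604.02 × 0% = ¥0.00.
Total = ¥30,905.40 + ¥3,612.22 + ¥0.00 = ¥34,517.62.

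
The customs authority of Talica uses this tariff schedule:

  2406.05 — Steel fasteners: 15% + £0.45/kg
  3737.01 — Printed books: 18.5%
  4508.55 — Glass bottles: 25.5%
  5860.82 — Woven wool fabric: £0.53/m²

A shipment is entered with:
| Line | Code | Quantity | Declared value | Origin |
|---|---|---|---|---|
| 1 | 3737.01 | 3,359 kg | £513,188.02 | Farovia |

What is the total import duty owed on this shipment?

Line 1 (3737.01, Farovia, 3,359 kg, £513,188.02):
Base rate for 3737.01 is 18.5%.
Duty = £513,188.02 × 18.5% = £94,939.78.

£94,939.78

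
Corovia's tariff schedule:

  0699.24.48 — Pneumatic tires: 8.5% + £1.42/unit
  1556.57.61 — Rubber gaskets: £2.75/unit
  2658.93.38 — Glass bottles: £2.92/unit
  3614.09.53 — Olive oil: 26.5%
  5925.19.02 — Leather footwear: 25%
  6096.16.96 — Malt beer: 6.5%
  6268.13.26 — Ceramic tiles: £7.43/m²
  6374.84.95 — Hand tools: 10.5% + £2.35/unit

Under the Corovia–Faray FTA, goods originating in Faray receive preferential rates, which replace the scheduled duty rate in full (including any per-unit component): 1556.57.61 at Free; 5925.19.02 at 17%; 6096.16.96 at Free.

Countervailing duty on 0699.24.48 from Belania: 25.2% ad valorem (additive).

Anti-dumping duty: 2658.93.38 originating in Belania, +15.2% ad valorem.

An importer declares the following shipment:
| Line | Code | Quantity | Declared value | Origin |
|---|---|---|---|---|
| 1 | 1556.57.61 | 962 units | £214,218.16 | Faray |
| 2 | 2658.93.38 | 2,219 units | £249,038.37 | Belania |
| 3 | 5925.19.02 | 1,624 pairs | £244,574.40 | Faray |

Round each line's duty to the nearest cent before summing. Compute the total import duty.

£85,910.96

Line 1 (1556.57.61, Faray, 962 units, £214,218.16):
Base rate for 1556.57.61 is £2.75/unit.
Origin Faray qualifies under the Corovia–Faray agreement and 1556.57.61 is covered: preferential rate Free applies instead.
Duty = £214,218.16 × 0% = £0.00.
Line 2 (2658.93.38, Belania, 2,219 units, £249,038.37):
Base rate for 2658.93.38 is £2.92/unit.
Additional duty on 2658.93.38 from Belania: +15.2% ad valorem. Applied ad valorem rate = 15.2%.
Duty = £249,038.37 × 15.2% + 2,219 × £2.92 = £44,333.31.
Line 3 (5925.19.02, Faray, 1,624 pairs, £244,574.40):
Base rate for 5925.19.02 is 25%.
Origin Faray qualifies under the Corovia–Faray agreement and 5925.19.02 is covered: preferential rate 17% applies instead.
Duty = £244,574.40 × 17% = £41,577.65.
Total = £0.00 + £44,333.31 + £41,577.65 = £85,910.96.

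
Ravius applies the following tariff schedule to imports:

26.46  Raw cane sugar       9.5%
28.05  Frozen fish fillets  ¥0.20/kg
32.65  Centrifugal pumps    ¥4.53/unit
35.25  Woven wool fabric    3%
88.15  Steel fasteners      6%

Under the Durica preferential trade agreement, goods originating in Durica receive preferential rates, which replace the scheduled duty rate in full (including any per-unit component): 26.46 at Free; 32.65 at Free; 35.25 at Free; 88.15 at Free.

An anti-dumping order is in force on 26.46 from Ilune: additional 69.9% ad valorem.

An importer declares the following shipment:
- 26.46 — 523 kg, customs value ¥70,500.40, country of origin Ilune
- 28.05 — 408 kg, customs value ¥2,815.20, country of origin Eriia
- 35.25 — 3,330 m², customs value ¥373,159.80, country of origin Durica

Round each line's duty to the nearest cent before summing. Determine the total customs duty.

¥56,058.92

Line 1 (26.46, Ilune, 523 kg, ¥70,500.40):
Base rate for 26.46 is 9.5%.
26.46 has an FTA preferential rate, but origin Ilune is not Durica; base rate stands.
Additional duty on 26.46 from Ilune: +69.9%. Applied ad valorem rate: 9.5% + 69.9% = 79.4%.
Duty = ¥70,500.40 × 79.4% = ¥55,977.32.
Line 2 (28.05, Eriia, 408 kg, ¥2,815.20):
Base rate for 28.05 is ¥0.20/kg.
Duty = 408 × ¥0.20 = ¥81.60.
Line 3 (35.25, Durica, 3,330 m², ¥373,159.80):
Base rate for 35.25 is 3%.
Origin Durica qualifies under the Ravius–Durica agreement and 35.25 is covered: preferential rate Free applies instead.
Duty = ¥373,159.80 × 0% = ¥0.00.
Total = ¥55,977.32 + ¥81.60 + ¥0.00 = ¥56,058.92.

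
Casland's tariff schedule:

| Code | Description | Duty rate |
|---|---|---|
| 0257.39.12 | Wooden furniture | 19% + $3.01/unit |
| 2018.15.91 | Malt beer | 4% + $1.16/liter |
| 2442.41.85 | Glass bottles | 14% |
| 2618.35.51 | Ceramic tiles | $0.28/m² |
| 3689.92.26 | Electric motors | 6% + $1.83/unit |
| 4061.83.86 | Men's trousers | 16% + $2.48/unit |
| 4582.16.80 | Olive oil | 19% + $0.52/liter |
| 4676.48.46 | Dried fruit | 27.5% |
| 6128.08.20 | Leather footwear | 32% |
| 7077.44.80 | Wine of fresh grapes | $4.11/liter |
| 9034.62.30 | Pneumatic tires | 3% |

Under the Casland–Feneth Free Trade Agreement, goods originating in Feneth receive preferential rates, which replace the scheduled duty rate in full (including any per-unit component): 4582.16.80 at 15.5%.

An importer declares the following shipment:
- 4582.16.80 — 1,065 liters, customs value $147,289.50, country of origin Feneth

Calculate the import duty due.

Line 1 (4582.16.80, Feneth, 1,065 liters, $147,289.50):
Base rate for 4582.16.80 is 19% + $0.52/liter.
Origin Feneth qualifies under the Casland–Feneth agreement and 4582.16.80 is covered: preferential rate 15.5% applies instead.
Duty = $147,289.50 × 15.5% = $22,829.87.

$22,829.87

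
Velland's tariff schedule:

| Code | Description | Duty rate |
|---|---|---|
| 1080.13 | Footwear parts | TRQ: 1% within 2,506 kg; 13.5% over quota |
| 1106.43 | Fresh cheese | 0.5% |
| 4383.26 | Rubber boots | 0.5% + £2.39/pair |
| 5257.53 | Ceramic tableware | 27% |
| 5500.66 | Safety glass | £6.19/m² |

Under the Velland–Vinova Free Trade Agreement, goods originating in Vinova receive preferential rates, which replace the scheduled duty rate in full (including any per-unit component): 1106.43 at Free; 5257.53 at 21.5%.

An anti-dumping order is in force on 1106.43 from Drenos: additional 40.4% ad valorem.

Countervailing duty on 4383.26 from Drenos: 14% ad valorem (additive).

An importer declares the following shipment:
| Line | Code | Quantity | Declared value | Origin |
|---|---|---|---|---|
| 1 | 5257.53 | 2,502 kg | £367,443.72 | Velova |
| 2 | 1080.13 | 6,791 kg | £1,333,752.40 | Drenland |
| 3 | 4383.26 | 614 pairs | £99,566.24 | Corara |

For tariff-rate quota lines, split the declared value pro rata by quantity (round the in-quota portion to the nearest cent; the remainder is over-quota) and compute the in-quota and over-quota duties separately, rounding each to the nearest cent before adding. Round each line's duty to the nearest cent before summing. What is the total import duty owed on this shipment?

£219,709.36

Line 1 (5257.53, Velova, 2,502 kg, £367,443.72):
Base rate for 5257.53 is 27%.
5257.53 has an FTA preferential rate, but origin Velova is not Vinova; base rate stands.
Duty = £367,443.72 × 27% = £99,209.80.
Line 2 (1080.13, Drenland, 6,791 kg, £1,333,752.40):
Code 1080.13 is under a tariff-rate quota (threshold 2,506 kg). In-quota: 2,506 kg at 1%; over-quota: 4,285 kg at 13.5%.
Pro-rata value split: in-quota = £1,333,752.40 × 2,506/6,791 = £492,178.40; over-quota = £1,333,752.40 − £492,178.40 = £841,574.00.
In-quota duty = £492,178.40 × 1% = £4,921.78. Over-quota duty = £841,574.00 × 13.5% = £113,612.49.
Line duty = £4,921.78 + £113,612.49 = £118,534.27.
Line 3 (4383.26, Corara, 614 pairs, £99,566.24):
Base rate for 4383.26 is 0.5% + £2.39/pair.
The additional-duty order on 4383.26 targets Drenos, not Corara; it does not apply.
Duty = £99,566.24 × 0.5% + 614 × £2.39 = £1,965.29.
Total = £99,209.80 + £118,534.27 + £1,965.29 = £219,709.36.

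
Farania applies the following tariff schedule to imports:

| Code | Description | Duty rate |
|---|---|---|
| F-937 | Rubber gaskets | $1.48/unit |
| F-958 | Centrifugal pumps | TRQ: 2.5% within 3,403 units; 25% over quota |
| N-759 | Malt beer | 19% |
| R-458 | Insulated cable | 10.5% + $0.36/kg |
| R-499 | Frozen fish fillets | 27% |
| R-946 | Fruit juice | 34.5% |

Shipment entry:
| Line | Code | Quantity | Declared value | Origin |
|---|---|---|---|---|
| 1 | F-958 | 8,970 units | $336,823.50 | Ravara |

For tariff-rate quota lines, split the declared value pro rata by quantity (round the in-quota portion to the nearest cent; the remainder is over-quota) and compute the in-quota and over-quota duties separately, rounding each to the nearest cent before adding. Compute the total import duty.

$55,454.78

Line 1 (F-958, Ravara, 8,970 units, $336,823.50):
Code F-958 is under a tariff-rate quota (threshold 3,403 units). In-quota: 3,403 units at 2.5%; over-quota: 5,567 units at 25%.
Pro-rata value split: in-quota = $336,823.50 × 3,403/8,970 = $127,782.65; over-quota = $336,823.50 − $127,782.65 = $209,040.85.
In-quota duty = $127,782.65 × 2.5% = $3,194.57. Over-quota duty = $209,040.85 × 25% = $52,260.21.
Line duty = $3,194.57 + $52,260.21 = $55,454.78.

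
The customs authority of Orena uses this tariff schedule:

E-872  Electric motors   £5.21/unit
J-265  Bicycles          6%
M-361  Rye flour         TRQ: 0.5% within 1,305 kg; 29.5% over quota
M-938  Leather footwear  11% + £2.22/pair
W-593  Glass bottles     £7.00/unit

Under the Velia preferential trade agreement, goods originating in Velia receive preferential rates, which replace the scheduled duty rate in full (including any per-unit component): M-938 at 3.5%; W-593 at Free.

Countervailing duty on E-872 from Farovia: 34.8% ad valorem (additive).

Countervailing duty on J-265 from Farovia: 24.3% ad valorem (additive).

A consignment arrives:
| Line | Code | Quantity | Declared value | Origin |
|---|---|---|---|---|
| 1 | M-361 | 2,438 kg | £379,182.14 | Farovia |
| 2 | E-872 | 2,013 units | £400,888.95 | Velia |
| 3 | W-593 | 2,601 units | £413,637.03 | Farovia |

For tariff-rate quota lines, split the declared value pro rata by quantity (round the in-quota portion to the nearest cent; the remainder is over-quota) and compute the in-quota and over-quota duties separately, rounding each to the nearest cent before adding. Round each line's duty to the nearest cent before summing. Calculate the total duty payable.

£81,693.13

Line 1 (M-361, Farovia, 2,438 kg, £379,182.14):
Code M-361 is under a tariff-rate quota (threshold 1,305 kg). In-quota: 1,305 kg at 0.5%; over-quota: 1,133 kg at 29.5%.
Pro-rata value split: in-quota = £379,182.14 × 1,305/2,438 = £202,966.65; over-quota = £379,182.14 − £202,966.65 = £176,215.49.
In-quota duty = £202,966.65 × 0.5% = £1,014.83. Over-quota duty = £176,215.49 × 29.5% = £51,983.57.
Line duty = £1,014.83 + £51,983.57 = £52,998.40.
Line 2 (E-872, Velia, 2,013 units, £400,888.95):
Base rate for E-872 is £5.21/unit.
Origin Velia is the FTA partner but E-872 is not on the preference list; base rate stands.
The additional-duty order on E-872 targets Farovia, not Velia; it does not apply.
Duty = 2,013 × £5.21 = £10,487.73.
Line 3 (W-593, Farovia, 2,601 units, £413,637.03):
Base rate for W-593 is £7.00/unit.
W-593 has an FTA preferential rate, but origin Farovia is not Velia; base rate stands.
Duty = 2,601 × £7.00 = £18,207.00.
Total = £52,998.40 + £10,487.73 + £18,207.00 = £81,693.13.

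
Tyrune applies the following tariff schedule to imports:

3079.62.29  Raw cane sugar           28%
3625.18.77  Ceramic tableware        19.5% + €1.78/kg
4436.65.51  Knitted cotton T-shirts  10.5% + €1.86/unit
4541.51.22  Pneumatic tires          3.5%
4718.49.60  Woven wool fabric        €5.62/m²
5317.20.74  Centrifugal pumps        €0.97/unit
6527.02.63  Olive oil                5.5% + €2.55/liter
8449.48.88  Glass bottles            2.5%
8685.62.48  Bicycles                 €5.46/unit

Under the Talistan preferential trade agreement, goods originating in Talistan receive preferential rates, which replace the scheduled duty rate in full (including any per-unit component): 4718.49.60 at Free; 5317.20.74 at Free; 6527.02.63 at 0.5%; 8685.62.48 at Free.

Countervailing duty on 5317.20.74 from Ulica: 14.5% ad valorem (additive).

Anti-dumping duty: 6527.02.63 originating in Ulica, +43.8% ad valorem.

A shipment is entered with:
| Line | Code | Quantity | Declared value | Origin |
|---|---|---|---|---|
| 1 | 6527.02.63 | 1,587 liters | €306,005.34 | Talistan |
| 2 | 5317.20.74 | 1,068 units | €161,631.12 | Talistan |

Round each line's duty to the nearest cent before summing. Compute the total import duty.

Line 1 (6527.02.63, Talistan, 1,587 liters, €306,005.34):
Base rate for 6527.02.63 is 5.5% + €2.55/liter.
Origin Talistan qualifies under the Tyrune–Talistan agreement and 6527.02.63 is covered: preferential rate 0.5% applies instead.
The additional-duty order on 6527.02.63 targets Ulica, not Talistan; it does not apply.
Duty = €306,005.34 × 0.5% = €1,530.03.
Line 2 (5317.20.74, Talistan, 1,068 units, €161,631.12):
Base rate for 5317.20.74 is €0.97/unit.
Origin Talistan qualifies under the Tyrune–Talistan agreement and 5317.20.74 is covered: preferential rate Free applies instead.
The additional-duty order on 5317.20.74 targets Ulica, not Talistan; it does not apply.
Duty = €161,631.12 × 0% = €0.00.
Total = €1,530.03 + €0.00 = €1,530.03.

€1,530.03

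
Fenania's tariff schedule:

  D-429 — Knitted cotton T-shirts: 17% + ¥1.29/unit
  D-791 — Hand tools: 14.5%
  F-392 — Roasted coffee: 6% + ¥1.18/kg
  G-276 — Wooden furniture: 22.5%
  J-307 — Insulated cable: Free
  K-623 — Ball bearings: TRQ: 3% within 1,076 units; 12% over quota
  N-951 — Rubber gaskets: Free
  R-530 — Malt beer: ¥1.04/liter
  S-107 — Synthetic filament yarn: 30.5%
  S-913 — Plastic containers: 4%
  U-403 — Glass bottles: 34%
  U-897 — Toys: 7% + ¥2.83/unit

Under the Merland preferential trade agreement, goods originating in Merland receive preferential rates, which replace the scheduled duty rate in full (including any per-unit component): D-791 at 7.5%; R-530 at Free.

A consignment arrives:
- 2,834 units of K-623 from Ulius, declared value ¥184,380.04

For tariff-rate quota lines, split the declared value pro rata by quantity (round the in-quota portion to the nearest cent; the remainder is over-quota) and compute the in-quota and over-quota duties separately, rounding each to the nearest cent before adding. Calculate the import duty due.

Line 1 (K-623, Ulius, 2,834 units, ¥184,380.04):
Code K-623 is under a tariff-rate quota (threshold 1,076 units). In-quota: 1,076 units at 3%; over-quota: 1,758 units at 12%.
Pro-rata value split: in-quota = ¥184,380.04 × 1,076/2,834 = ¥70,004.56; over-quota = ¥184,380.04 − ¥70,004.56 = ¥114,375.48.
In-quota duty = ¥70,004.56 × 3% = ¥2,100.14. Over-quota duty = ¥114,375.48 × 12% = ¥13,725.06.
Line duty = ¥2,100.14 + ¥13,725.06 = ¥15,825.20.

¥15,825.20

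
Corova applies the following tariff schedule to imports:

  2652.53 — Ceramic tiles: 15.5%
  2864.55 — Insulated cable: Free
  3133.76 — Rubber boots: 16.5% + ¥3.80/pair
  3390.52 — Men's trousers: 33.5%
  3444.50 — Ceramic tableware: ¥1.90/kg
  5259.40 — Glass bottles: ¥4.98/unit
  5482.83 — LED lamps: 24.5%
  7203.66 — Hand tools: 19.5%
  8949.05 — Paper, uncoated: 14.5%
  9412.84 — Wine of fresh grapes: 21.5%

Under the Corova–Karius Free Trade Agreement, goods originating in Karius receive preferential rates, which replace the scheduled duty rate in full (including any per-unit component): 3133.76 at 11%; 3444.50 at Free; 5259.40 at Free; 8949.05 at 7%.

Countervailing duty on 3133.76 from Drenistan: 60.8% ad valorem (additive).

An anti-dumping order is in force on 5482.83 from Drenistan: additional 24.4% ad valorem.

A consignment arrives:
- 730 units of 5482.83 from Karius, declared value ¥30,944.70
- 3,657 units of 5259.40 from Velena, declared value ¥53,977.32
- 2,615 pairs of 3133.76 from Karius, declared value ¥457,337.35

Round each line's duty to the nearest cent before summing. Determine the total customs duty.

Line 1 (5482.83, Karius, 730 units, ¥30,944.70):
Base rate for 5482.83 is 24.5%.
Origin Karius is the FTA partner but 5482.83 is not on the preference list; base rate stands.
The additional-duty order on 5482.83 targets Drenistan, not Karius; it does not apply.
Duty = ¥30,944.70 × 24.5% = ¥7,581.45.
Line 2 (5259.40, Velena, 3,657 units, ¥53,977.32):
Base rate for 5259.40 is ¥4.98/unit.
5259.40 has an FTA preferential rate, but origin Velena is not Karius; base rate stands.
Duty = 3,657 × ¥4.98 = ¥18,211.86.
Line 3 (3133.76, Karius, 2,615 pairs, ¥457,337.35):
Base rate for 3133.76 is 16.5% + ¥3.80/pair.
Origin Karius qualifies under the Corova–Karius agreement and 3133.76 is covered: preferential rate 11% applies instead.
The additional-duty order on 3133.76 targets Drenistan, not Karius; it does not apply.
Duty = ¥457,337.35 × 11% = ¥50,307.11.
Total = ¥7,581.45 + ¥18,211.86 + ¥50,307.11 = ¥76,100.42.

¥76,100.42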